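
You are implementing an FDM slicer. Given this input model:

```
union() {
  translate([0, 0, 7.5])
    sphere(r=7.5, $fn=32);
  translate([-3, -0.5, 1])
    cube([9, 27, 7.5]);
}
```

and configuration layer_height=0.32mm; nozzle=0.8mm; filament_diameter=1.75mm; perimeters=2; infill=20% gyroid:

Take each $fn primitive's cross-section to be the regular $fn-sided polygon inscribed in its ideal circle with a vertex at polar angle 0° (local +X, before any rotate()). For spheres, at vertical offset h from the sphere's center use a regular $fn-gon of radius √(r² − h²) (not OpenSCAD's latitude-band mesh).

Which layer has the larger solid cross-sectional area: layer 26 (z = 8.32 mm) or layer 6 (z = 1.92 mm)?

layer 26 (z = 8.32 mm)

Layer 26 (z = 8.32): the r=7.5 sphere slices to a regular 32-gon of circumradius 7.455 (√(r²−h²) with h=0.82 from center) (area = (32/2)·7.455²·sin(360°/32) = 173.48 mm²); the 9×27 cube at (-3, -0.5) contributes its full rectangle (area 243.00 mm²); Combining (union): the regions partially overlap — summed areas 416.48 mm² minus the doubly-counted overlap 65.27 mm² gives 351.21 mm² — area = 351.21 mm². So its area = 351.21 mm². Layer 6 (z = 1.92): the r=7.5 sphere contributes a regular 32-gon of circumradius √(7.5²−5.58²) = 5.011 (area = (32/2)·5.011²·sin(360°/32) = 78.39 mm²); the cube at (-3, -0.5) is present — its section is the full 9×27 rectangle (area 243.00 mm²); Merging all regions: the regions partially overlap — summed areas 321.39 mm² minus the doubly-counted overlap 37.62 mm² gives 283.77 mm² — area = 283.77 mm². So its area = 283.77 mm². Layer 26 is larger (351.21 vs 283.77 mm²).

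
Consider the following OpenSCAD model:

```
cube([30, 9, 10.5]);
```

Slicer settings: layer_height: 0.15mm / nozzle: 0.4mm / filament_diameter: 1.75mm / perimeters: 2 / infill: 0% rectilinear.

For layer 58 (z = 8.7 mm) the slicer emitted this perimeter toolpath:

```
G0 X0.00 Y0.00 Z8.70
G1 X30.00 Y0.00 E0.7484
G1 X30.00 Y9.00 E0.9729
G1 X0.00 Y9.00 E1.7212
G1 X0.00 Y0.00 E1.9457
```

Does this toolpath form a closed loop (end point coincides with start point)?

Start point (G0): (0.00, 0.00). End point (last G1): the path returns to the start — closed.

yes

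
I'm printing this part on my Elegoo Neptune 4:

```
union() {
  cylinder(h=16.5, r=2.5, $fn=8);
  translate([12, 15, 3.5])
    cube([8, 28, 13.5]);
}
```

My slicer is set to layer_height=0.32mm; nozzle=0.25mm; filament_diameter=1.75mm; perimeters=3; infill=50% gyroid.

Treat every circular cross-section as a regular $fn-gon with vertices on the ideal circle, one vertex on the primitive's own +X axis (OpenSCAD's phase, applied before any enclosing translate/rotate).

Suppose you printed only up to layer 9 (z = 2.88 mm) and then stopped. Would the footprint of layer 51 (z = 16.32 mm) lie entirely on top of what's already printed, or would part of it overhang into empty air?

part overhangs

Compare the two slices. At z = 2.88: the r=2.5 cylinder contributes a regular 8-gon of circumradius 2.5 (area = (8/2)·2.500²·sin(360°/8) = 17.68 mm²); the cube at (12, 15) does not reach this height (z outside [3.5, 17]); Combining (union): only the r=2.5 cylinder is present, so the union is just that shape — area = 17.68 mm². At z = 16.32: the cylinder: section is a regular 8-gon, circumradius r=2.5 (area = (8/2)·2.500²·sin(360°/8) = 17.68 mm²); the cube at (12, 15) (footprint 8×28) is included at this height (area 224.00 mm²); Merging all regions: the 2 present regions are separate (no shared area or edge), so areas and boundary lengths simply add and each stays a separate island — area = 241.68 mm². Checking containment: at z = 16.32 the cross-section extends beyond the z = 2.88 cross-section by about 224.00 mm².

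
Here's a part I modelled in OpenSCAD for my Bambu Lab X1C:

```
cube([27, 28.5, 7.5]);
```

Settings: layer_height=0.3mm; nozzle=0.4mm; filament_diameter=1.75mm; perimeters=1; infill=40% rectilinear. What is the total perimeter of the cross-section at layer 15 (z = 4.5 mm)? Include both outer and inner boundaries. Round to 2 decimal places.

At z = 4.5 mm: the 27×28.5 cube contributes its full rectangle (perimeter 111.00 mm). Overall, the cross-section is a single solid region. Total boundary length (outer) = 111.00 mm.

111.00 mm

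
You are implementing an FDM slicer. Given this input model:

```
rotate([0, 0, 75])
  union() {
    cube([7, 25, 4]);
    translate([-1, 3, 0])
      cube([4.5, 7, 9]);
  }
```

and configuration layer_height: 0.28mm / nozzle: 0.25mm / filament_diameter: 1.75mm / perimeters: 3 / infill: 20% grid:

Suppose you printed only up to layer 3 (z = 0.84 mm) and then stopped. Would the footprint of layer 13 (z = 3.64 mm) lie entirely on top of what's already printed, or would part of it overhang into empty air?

Compare the two slices. At z = 0.84: the 7×25 cube contributes its full rectangle (area 175.00 mm²); the cube at (-1, 3) is present — its section is the full 4.5×7 rectangle (area 31.50 mm²); Combining (union): the regions partially overlap — summed areas 206.50 mm² minus the doubly-counted overlap 24.50 mm² gives 182.00 mm² — area = 182.00 mm²; (whole slice rotated 75° about Z — lengths, areas and connectivity unchanged). At z = 3.64: the cube (footprint 7×25) is included at this height (area 175.00 mm²); the 4.5×7 cube at (-1, 3) contributes its full rectangle (area 31.50 mm²); Merging all regions: the regions partially overlap — summed areas 206.50 mm² minus the doubly-counted overlap 24.50 mm² gives 182.00 mm² — area = 182.00 mm²; (whole slice rotated 75° about Z — lengths, areas and connectivity unchanged). Checking containment: the cross-section at z = 3.64 is a subset of the cross-section at z = 0.84.

entirely on top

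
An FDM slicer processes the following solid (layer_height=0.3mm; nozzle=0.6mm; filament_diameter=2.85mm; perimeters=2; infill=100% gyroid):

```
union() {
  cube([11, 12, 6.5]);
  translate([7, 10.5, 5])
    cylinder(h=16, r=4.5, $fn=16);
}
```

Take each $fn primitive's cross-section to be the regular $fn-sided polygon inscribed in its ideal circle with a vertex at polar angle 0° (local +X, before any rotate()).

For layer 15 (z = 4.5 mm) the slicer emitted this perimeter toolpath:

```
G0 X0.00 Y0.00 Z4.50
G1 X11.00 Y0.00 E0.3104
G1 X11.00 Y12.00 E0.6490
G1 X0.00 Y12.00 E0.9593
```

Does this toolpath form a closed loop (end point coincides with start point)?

Start point (G0): (0.00, 0.00). End point (last G1): the path does not return to the start — open.

no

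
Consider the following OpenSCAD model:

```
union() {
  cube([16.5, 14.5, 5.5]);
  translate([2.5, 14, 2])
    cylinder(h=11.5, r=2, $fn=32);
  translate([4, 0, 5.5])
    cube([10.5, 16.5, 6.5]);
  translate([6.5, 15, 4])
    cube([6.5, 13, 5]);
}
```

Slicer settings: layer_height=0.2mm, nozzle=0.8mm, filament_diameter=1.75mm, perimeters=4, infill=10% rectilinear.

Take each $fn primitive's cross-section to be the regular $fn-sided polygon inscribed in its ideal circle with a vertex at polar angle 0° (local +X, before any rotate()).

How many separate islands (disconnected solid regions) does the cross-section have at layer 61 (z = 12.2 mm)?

1

At z = 12.2 mm: the cube does not reach this height (z outside [0, 5.5]); the r=2 cylinder at (2.5, 14) contributes a regular 32-gon of circumradius 2; the cube at (4, 0) is absent (z outside [5.5, 12]); the cube at (6.5, 15) is absent (z outside [4, 9]); Combining (union): only the r=2 cylinder at (2.5, 14) is present, so the union is just that shape — 1 connected region. Overall, the cross-section is a single solid region. Island count = 1.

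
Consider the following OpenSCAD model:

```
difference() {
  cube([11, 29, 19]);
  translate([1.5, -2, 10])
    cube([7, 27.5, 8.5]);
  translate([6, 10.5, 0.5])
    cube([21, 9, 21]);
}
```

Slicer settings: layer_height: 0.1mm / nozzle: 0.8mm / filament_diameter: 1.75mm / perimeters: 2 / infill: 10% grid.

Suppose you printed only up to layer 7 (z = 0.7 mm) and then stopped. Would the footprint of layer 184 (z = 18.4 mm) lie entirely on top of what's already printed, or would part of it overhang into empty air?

entirely on top

Compare the two slices. At z = 0.7: the cube (footprint 11×29) is included at this height (area 319.00 mm²); the cube at (1.5, -2) does not reach this height (z outside [10, 18.5]); the 21×9 cube at (6, 10.5) contributes its full rectangle (area 189.00 mm²); Subtracting the remaining from the first: starting from the 11×29 cube (319.00 mm²), the 21×9 cube at (6, 10.5) partially overlaps it — only the 45.00 mm² overlap (of its 189.00 mm²) is removed, clipping the outline — area = 274.00 mm². At z = 18.4: the 11×29 cube contributes its full rectangle (area 319.00 mm²); the cube at (1.5, -2) is present — its section is the full 7×27.5 rectangle (area 192.50 mm²); the 21×9 cube at (6, 10.5) contributes its full rectangle (area 189.00 mm²); Taking the first minus the rest: starting from the 11×29 cube (319.00 mm²), the 7×27.5 cube at (1.5, -2) partially overlaps it — only the 178.50 mm² overlap (of its 192.50 mm²) is removed, clipping the outline; the 21×9 cube at (6, 10.5) partially overlaps it — only the 22.50 mm² overlap (of its 189.00 mm²) is removed, clipping the outline — area = 118.00 mm². Checking containment: the cross-section at z = 18.4 is a subset of the cross-section at z = 0.7.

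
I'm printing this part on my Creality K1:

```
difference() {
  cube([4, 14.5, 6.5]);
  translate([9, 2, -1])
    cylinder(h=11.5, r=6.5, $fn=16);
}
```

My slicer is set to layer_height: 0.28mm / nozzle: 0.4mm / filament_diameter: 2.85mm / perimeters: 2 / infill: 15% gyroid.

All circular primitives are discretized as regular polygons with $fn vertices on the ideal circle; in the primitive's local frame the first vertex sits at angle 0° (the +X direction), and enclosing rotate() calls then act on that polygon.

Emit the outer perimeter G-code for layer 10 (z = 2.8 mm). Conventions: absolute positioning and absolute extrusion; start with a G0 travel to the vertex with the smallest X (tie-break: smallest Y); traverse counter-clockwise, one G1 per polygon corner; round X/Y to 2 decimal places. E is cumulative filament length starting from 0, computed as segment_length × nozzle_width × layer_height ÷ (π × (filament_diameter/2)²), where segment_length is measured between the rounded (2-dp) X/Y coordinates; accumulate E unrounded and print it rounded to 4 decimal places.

G0 X0.00 Y0.00 Z2.80
G1 X2.90 Y0.00 E0.0509
G1 X2.50 Y2.00 E0.0867
G1 X2.99 Y4.49 E0.1313
G1 X4.00 Y5.99 E0.1630
G1 X4.00 Y14.50 E0.3124
G1 X0.00 Y14.50 E0.3827
G1 X0.00 Y0.00 E0.6372

At z = 2.8 mm: the cube (footprint 4×14.5) is included at this height; the r=6.5 cylinder at (9, 2) contributes a regular 16-gon of circumradius 6.5; Taking the first minus the rest: starting from the 4×14.5 cube, the r=6.5 cylinder at (9, 2) partially overlaps it — only the 6.47 mm² overlap (of its 129.35 mm²) is removed, clipping the outline — 1 connected region. The outline is a single polygon with 7 vertices. Extrusion per mm of travel: 0.4 × 0.28 / (π × 1.425²) = 0.017557. Accumulating E over each segment gives final E = 0.6372.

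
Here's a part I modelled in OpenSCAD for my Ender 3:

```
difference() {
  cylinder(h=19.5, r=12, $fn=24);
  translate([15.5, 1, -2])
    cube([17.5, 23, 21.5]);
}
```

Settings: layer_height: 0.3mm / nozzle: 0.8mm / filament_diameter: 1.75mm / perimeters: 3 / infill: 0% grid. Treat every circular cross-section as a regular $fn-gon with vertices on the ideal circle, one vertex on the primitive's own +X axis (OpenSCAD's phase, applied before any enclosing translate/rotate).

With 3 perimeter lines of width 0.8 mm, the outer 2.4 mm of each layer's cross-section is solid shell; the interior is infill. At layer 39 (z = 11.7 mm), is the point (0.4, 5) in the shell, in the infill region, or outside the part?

At z = 11.7 mm: the cylinder: section is a regular 24-gon, circumradius r=12; the cube at (15.5, 1) (footprint 17.5×23) is included at this height; Subtracting the remaining from the first: starting from the r=12 cylinder, the 17.5×23 cube at (15.5, 1) misses the remaining region (no effect) — 1 connected region. Overall, the cross-section is a single solid region. The nearest boundary edge runs (0.00, 12.00)→(3.11, 11.59); distance from the point to it = 6.89 mm. The point is inside the cross-section and 6.89 mm from the nearest boundary — more than the 2.4 mm shell width (3 × 0.8), so it's in the infill interior.

infill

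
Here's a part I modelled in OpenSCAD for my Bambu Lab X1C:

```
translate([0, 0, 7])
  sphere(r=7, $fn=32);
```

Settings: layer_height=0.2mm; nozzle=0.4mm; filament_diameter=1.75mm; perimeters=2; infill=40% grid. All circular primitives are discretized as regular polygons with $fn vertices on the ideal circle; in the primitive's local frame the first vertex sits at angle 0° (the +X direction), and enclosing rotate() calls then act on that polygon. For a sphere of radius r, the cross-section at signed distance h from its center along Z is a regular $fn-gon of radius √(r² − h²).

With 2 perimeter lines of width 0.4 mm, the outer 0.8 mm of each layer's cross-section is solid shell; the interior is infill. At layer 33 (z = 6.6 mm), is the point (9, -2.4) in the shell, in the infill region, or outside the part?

At z = 6.6 mm: the r=7 sphere contributes a regular 32-gon of circumradius √(7²−0.4²) = 6.989. Overall, the cross-section is a single solid region. The nearest boundary edge runs (6.46, -2.67)→(6.85, -1.36); distance from the point to it = 2.35 mm. The point is not inside any of the regions above, so it lies outside the cross-section (2.35 mm from the nearest boundary).

outside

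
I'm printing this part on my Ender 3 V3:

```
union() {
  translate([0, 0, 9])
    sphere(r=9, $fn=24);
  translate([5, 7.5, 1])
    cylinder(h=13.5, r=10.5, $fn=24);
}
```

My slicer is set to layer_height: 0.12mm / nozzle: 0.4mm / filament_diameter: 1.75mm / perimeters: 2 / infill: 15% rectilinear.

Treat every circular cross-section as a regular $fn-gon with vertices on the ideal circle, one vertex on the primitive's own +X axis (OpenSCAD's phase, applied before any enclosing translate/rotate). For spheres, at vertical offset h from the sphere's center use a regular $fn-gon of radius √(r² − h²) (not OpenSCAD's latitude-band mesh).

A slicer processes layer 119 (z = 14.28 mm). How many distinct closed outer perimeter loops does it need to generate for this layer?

At z = 14.28 mm: the sphere: section is a regular 24-gon, circumradius = √(r²−h²) = √(9²−5.28²) = 7.288; the cylinder at (5, 7.5): section is a regular 24-gon, circumradius r=10.5; Taking the union: the regions partially overlap (shared area 90.08 mm²), so overlapping operands fuse into one piece — 1 connected region. The result has 1 disconnected region.

1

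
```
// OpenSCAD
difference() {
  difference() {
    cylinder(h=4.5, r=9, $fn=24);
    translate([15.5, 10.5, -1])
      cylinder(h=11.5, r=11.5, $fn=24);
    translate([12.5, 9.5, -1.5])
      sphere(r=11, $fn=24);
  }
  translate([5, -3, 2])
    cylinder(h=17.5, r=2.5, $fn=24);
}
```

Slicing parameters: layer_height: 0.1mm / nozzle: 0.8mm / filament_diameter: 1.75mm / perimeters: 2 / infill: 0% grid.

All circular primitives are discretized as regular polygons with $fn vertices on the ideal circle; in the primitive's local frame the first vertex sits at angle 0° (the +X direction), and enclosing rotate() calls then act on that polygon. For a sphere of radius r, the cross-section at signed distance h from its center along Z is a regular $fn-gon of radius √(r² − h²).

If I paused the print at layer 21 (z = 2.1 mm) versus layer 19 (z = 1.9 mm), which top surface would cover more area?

Layer 21 (z = 2.1): the r=9 cylinder contributes a regular 24-gon of circumradius 9 (area = (24/2)·9.000²·sin(360°/24) = 251.57 mm²); the r=11.5 cylinder at (15.5, 10.5) gives a regular 24-gon of circumradius 11.5 (constant along its height) (area = (24/2)·11.500²·sin(360°/24) = 410.75 mm²); the r=11 sphere at (12.5, 9.5) contributes a regular 24-gon of circumradius √(11²−3.6²) = 10.394 (area = (24/2)·10.394²·sin(360°/24) = 335.55 mm²); After the difference (first − rest): starting from the r=9 cylinder (251.57 mm²), the r=11.5 cylinder at (15.5, 10.5) partially overlaps it — only the 8.94 mm² overlap (of its 410.75 mm²) is removed, clipping the outline; the r=11 sphere at (12.5, 9.5) partially overlaps it — only the 18.25 mm² overlap (of its 335.55 mm²) is removed, clipping the outline — area = 224.39 mm²; the cylinder at (5, -3): section is a regular 24-gon, circumradius r=2.5 (area = (24/2)·2.500²·sin(360°/24) = 19.41 mm²); Subtracting the remaining from the first: starting from that combined region (224.39 mm²), the r=2.5 cylinder at (5, -3) lies wholly inside it (removes its full 19.41 mm² and its 15.66 mm outline becomes a hole wall) — area = 204.98 mm². So its area = 204.98 mm². Layer 19 (z = 1.9): the r=9 cylinder gives a regular 24-gon of circumradius 9 (constant along its height) (area = (24/2)·9.000²·sin(360°/24) = 251.57 mm²); the r=11.5 cylinder at (15.5, 10.5) gives a regular 24-gon of circumradius 11.5 (constant along its height) (area = (24/2)·11.500²·sin(360°/24) = 410.75 mm²); the r=11 sphere at (12.5, 9.5) contributes a regular 24-gon of circumradius √(11²−3.4²) = 10.461 (area = (24/2)·10.461²·sin(360°/24) = 339.90 mm²); Taking the first minus the rest: starting from the r=9 cylinder (251.57 mm²), the r=11.5 cylinder at (15.5, 10.5) partially overlaps it — only the 8.94 mm² overlap (of its 410.75 mm²) is removed, clipping the outline; the r=11 sphere at (12.5, 9.5) partially overlaps it — only the 19.04 mm² overlap (of its 339.90 mm²) is removed, clipping the outline — area = 223.60 mm²; the cylinder at (5, -3) does not reach this height (z outside [2, 19.5]); Taking the first minus the rest: none of the subtracted shapes is present at this height, so that combined region is unchanged — area = 223.60 mm². So its area = 223.60 mm². Layer 19 is larger (223.60 vs 204.98 mm²).

layer 19 (z = 1.9 mm)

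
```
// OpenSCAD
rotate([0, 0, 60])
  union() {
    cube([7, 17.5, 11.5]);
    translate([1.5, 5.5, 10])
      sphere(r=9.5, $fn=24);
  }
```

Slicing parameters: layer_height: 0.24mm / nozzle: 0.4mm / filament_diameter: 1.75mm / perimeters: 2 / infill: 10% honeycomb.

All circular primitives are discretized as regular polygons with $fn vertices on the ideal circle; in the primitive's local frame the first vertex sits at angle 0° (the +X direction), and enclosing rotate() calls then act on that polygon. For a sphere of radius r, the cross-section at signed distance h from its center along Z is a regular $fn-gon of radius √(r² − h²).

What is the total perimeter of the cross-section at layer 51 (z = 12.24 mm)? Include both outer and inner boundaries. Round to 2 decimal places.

57.84 mm

At z = 12.24 mm: the cube is absent (z outside [0, 11.5]); the sphere at (1.5, 5.5): section is a regular 24-gon, circumradius = √(r²−h²) = √(9.5²−2.24²) = 9.232 (perimeter = 2·24·9.232·sin(180°/24) = 57.84 mm); Merging all regions: only the r=9.5 sphere at (1.5, 5.5) is present, so the union is just that shape — boundary = 57.84 mm; (rotated 60° about Z; rotation is an isometry so areas/perimeters/island counts are preserved). Overall, the cross-section is a single solid region. Total boundary length (outer) = 57.84 mm.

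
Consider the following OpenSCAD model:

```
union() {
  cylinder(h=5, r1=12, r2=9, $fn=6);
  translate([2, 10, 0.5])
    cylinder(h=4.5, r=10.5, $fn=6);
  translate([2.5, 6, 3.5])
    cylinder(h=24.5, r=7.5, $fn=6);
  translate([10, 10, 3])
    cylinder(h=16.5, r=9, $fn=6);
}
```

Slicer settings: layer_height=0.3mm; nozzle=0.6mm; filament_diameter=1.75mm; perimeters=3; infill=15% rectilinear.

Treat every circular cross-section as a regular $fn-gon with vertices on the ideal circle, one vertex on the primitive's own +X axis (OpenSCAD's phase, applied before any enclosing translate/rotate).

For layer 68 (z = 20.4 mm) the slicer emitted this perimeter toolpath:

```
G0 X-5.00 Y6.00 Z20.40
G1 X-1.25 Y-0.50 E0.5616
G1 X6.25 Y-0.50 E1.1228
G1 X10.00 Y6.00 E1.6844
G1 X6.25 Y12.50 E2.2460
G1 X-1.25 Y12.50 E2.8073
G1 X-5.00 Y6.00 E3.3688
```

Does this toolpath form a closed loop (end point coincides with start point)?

yes

Start point (G0): (-5.00, 6.00). End point (last G1): the path returns to the start — closed.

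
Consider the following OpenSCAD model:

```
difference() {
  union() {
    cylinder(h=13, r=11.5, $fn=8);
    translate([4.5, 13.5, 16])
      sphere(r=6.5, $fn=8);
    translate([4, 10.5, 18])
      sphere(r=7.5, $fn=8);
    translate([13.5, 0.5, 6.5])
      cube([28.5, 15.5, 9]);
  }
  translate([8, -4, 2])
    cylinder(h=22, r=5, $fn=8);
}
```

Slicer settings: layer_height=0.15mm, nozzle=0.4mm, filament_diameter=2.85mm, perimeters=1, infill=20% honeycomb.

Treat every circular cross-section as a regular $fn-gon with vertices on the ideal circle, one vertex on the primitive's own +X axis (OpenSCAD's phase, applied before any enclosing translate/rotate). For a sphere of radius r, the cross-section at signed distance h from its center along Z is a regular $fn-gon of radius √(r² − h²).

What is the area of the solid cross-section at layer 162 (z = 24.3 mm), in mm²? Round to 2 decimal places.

46.84 mm²

At z = 24.3 mm: the cylinder is not intersected at this z (z outside [0, 13]); the sphere at (4.5, 13.5) does not reach this height (|z−center|=8.300 > r=6.5); the sphere at (4, 10.5): section is a regular 8-gon, circumradius = √(r²−h²) = √(7.5²−6.3²) = 4.069 (area = (8/2)·4.069²·sin(360°/8) = 46.84 mm²); the cube at (13.5, 0.5) is not intersected at this z (z outside [6.5, 15.5]); Combining (union): only the r=7.5 sphere at (4, 10.5) is present, so the union is just that shape — area = 46.84 mm²; the cylinder at (8, -4) is absent (z outside [2, 24]); After the difference (first − rest): none of the subtracted shapes is present at this height, so that combined region is unchanged — area = 46.84 mm². Overall, the cross-section is a single solid region. Net area = 46.84 mm².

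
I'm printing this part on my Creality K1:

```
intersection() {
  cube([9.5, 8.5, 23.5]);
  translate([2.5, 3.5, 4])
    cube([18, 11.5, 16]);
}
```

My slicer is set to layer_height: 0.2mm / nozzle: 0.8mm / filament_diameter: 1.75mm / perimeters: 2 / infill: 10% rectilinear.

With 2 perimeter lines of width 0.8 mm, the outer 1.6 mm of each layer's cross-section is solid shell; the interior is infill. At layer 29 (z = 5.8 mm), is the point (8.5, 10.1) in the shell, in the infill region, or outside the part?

At z = 5.8 mm: the cube (footprint 9.5×8.5) is included at this height; the 18×11.5 cube at (2.5, 3.5) contributes its full rectangle; Taking the intersection: the 18×11.5 cube at (2.5, 3.5) partially overlaps the 9.5×8.5 cube; clipping to the common part keeps 35.00 mm² — 1 connected region. Overall, the cross-section is a single solid region. The nearest boundary edge runs (2.50, 8.50)→(9.50, 8.50); distance from the point to it = 1.60 mm. The point is not inside any of the regions above, so it lies outside the cross-section (1.60 mm from the nearest boundary).

outside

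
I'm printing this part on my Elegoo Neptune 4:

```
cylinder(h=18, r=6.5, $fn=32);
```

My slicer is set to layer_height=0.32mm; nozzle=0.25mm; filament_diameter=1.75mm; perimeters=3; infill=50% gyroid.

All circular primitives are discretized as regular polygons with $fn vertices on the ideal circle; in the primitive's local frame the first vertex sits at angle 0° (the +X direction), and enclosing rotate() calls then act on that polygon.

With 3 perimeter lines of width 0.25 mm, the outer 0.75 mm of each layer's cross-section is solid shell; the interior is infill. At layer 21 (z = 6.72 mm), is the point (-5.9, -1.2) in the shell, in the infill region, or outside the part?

shell

At z = 6.72 mm: the cylinder: section is a regular 32-gon, circumradius r=6.5. Overall, the cross-section is a single solid region. The nearest boundary edge runs (-6.38, -1.27)→(-6.01, -2.49); distance from the point to it = 0.47 mm. The point is inside the cross-section, 0.47 mm from the nearest boundary — within the 0.75 mm shell band (3 × 0.25).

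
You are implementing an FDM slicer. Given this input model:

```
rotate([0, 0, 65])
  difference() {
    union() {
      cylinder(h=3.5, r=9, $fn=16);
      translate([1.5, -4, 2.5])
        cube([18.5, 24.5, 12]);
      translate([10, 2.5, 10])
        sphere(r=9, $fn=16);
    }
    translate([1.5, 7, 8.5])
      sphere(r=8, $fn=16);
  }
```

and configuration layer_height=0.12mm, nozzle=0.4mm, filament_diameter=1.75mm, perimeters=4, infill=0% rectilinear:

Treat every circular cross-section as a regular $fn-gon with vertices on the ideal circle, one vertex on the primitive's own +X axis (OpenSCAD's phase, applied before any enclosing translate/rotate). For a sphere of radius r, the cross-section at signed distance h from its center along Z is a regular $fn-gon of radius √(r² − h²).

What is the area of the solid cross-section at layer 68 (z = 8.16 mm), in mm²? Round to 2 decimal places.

At z = 8.16 mm: the cylinder is absent (z outside [0, 3.5]); the 18.5×24.5 cube at (1.5, -4) contributes its full rectangle (area 453.25 mm²); the r=9 sphere at (10, 2.5) contributes a regular 16-gon of circumradius √(9²−1.84²) = 8.810 (area = (16/2)·8.810²·sin(360°/16) = 237.61 mm²); Taking the union: the regions partially overlap — summed areas 690.86 mm² minus the doubly-counted overlap 219.80 mm² gives 471.07 mm² — area = 471.07 mm²; the sphere at (1.5, 7): section is a regular 16-gon, circumradius = √(r²−h²) = √(8²−0.34²) = 7.993 (area = (16/2)·7.993²·sin(360°/16) = 195.58 mm²); Subtracting the remaining from the first: starting from the result so far (471.07 mm²), the r=8 sphere at (1.5, 7) partially overlaps it — only the 98.27 mm² overlap (of its 195.58 mm²) is removed, clipping the outline — area = 372.80 mm²; (rotated 65° about Z; rotation is an isometry so areas/perimeters/island counts are preserved). Overall, the cross-section is a single solid region. Net area = 372.80 mm².

372.80 mm²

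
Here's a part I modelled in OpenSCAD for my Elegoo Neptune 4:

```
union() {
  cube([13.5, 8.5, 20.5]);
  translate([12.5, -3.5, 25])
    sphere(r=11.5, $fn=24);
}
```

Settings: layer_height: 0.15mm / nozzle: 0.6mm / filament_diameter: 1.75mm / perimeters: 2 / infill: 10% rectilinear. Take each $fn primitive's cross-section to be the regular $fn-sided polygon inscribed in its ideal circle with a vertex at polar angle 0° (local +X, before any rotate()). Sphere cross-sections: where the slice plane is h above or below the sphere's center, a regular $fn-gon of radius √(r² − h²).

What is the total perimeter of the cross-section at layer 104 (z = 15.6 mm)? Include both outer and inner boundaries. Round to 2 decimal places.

68.23 mm

At z = 15.6 mm: the cube is present — its section is the full 13.5×8.5 rectangle (perimeter 44.00 mm); the sphere at (12.5, -3.5): section is a regular 24-gon, circumradius = √(r²−h²) = √(11.5²−9.4²) = 6.625 (perimeter = 2·24·6.625·sin(180°/24) = 41.51 mm); Taking the union: the regions partially overlap (shared area 15.21 mm²), so the edge portions inside another operand are dropped and the merged outline is re-measured after clipping — boundary = 68.23 mm. Overall, the cross-section is a single solid region. Total boundary length (outer) = 68.23 mm.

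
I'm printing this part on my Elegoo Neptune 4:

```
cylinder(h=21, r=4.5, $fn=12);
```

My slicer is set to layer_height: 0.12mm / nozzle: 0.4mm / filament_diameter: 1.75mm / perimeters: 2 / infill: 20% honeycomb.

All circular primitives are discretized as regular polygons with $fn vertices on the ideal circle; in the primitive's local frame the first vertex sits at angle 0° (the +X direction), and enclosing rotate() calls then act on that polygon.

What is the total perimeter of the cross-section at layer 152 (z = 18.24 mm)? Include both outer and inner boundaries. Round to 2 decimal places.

27.95 mm

At z = 18.24 mm: the r=4.5 cylinder contributes a regular 12-gon of circumradius 4.5 (perimeter = 2·12·4.500·sin(180°/12) = 27.95 mm). Overall, the cross-section is a single solid region. Total boundary length (outer) = 27.95 mm.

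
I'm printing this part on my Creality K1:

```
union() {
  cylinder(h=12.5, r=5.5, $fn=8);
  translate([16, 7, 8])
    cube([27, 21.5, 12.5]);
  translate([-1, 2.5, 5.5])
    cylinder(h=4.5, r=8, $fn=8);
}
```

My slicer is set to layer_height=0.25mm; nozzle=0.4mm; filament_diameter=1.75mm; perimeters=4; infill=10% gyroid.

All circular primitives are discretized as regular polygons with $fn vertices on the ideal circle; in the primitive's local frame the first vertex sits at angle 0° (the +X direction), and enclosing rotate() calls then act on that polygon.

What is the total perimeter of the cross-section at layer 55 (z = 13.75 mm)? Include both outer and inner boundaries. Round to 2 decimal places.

At z = 13.75 mm: the cylinder is not intersected at this z (z outside [0, 12.5]); the 27×21.5 cube at (16, 7) contributes its full rectangle (perimeter 97.00 mm); the cylinder at (-1, 2.5) does not reach this height (z outside [5.5, 10]); Taking the union: only the 27×21.5 cube at (16, 7) is present, so the union is just that shape — boundary = 97.00 mm. Overall, the cross-section is a single solid region. Total boundary length (outer) = 97.00 mm.

97.00 mm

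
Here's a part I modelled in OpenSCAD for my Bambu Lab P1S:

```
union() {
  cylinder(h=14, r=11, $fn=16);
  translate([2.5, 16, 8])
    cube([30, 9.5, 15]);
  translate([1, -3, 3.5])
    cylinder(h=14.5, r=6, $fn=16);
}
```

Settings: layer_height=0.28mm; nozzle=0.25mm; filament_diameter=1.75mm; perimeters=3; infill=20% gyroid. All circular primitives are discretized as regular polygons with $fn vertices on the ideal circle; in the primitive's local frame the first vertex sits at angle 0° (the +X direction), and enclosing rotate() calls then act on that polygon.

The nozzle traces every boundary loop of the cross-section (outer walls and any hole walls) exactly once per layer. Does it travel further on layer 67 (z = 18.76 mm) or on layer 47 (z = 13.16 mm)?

layer 47 (z = 13.16 mm)

Layer 67 (z = 18.76): the cylinder is not intersected at this z (z outside [0, 14]); the 30×9.5 cube at (2.5, 16) contributes its full rectangle (perimeter 79.00 mm); the cylinder at (1, -3) is absent (z outside [3.5, 18]); Taking the union: only the 30×9.5 cube at (2.5, 16) is present, so the union is just that shape — boundary = 79.00 mm. So its perimeter = 79.00 mm. Layer 47 (z = 13.16): the cylinder: section is a regular 16-gon, circumradius r=11 (perimeter = 2·16·11.000·sin(180°/16) = 68.67 mm); the cube at (2.5, 16) (footprint 30×9.5) is included at this height (perimeter 79.00 mm); the r=6 cylinder at (1, -3) contributes a regular 16-gon of circumradius 6 (perimeter = 2·16·6.000·sin(180°/16) = 37.46 mm); Combining (union): the regions partially overlap (shared area 110.21 mm²), so the edge portions inside another operand are dropped and the merged outline is re-measured after clipping — boundary = 147.67 mm. So its perimeter = 147.67 mm. Layer 47 is larger (147.67 vs 79.00 mm).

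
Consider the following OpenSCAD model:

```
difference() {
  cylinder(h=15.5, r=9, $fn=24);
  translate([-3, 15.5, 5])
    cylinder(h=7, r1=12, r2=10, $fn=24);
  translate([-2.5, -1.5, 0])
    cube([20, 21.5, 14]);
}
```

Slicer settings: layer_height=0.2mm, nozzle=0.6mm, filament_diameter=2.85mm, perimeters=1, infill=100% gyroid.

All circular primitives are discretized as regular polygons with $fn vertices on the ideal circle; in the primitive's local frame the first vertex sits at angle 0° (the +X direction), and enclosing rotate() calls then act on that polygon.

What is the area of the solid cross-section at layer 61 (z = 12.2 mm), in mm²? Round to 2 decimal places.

At z = 12.2 mm: the r=9 cylinder gives a regular 24-gon of circumradius 9 (constant along its height) (area = (24/2)·9.000²·sin(360°/24) = 251.57 mm²); the cone at (-3, 15.5) does not reach this height (z outside [5, 12]); the cube at (-2.5, -1.5) is present — its section is the full 20×21.5 rectangle (area 430.00 mm²); Subtracting the remaining from the first: starting from the r=9 cylinder (251.57 mm²), the 20×21.5 cube at (-2.5, -1.5) partially overlaps it — only the 102.08 mm² overlap (of its 430.00 mm²) is removed, clipping the outline — area = 149.49 mm². Overall, the cross-section is a single solid region. Net area = 149.49 mm².

149.49 mm²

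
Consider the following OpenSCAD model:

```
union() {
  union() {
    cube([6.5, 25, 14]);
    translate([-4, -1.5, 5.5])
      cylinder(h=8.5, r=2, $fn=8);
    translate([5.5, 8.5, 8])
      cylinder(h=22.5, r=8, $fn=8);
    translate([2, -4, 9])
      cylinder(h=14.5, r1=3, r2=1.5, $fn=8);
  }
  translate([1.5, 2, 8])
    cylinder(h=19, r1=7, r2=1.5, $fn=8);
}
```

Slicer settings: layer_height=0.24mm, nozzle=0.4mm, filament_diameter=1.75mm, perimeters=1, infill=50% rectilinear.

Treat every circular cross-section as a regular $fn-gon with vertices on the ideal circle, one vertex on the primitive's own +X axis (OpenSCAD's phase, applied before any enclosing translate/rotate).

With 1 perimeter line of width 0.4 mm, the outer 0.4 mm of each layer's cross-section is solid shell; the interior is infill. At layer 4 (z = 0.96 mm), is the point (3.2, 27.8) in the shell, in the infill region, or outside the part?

outside

At z = 0.96 mm: the cube is present — its section is the full 6.5×25 rectangle; the cylinder at (-4, -1.5) does not reach this height (z outside [5.5, 14]); the cylinder at (5.5, 8.5) is absent (z outside [8, 30.5]); the cone at (2, -4) is absent (z outside [9, 23.5]); Combining (union): only the 6.5×25 cube is present, so the union is just that shape — 1 connected region; the cone at (1.5, 2) is not intersected at this z (z outside [8, 27]); Merging all regions: only the result so far is present, so the union is just that shape — 1 connected region. Overall, the cross-section is a single solid region. The nearest boundary edge runs (6.50, 25.00)→(0.00, 25.00); distance from the point to it = 2.80 mm. The point is not inside any of the regions above, so it lies outside the cross-section (2.80 mm from the nearest boundary).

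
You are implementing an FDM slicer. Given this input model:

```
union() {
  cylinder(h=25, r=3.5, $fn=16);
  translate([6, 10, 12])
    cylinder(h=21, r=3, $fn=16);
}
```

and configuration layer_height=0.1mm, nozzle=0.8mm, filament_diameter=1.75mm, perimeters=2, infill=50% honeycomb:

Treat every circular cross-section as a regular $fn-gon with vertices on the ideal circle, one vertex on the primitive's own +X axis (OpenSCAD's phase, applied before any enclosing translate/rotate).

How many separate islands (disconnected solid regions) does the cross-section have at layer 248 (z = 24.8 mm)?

At z = 24.8 mm: the r=3.5 cylinder gives a regular 16-gon of circumradius 3.5 (constant along its height); the r=3 cylinder at (6, 10) gives a regular 16-gon of circumradius 3 (constant along its height); Taking the union: the 2 present regions are separate (no shared area or edge), so areas and boundary lengths simply add and each stays a separate island — 2 connected regions. Overall, the cross-section has 2 separate islands. Island count = 2.

2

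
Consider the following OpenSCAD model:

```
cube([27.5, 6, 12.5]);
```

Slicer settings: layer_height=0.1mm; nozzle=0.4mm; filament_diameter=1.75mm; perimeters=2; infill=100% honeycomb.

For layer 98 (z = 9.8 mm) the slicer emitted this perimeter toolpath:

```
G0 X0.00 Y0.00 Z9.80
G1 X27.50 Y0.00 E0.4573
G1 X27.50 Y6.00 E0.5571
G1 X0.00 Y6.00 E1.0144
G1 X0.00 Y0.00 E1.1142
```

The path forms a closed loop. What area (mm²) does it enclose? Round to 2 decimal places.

165.00 mm²

Apply the shoelace formula to the sequence of (X, Y) vertices; enclosed area = 165.00 mm².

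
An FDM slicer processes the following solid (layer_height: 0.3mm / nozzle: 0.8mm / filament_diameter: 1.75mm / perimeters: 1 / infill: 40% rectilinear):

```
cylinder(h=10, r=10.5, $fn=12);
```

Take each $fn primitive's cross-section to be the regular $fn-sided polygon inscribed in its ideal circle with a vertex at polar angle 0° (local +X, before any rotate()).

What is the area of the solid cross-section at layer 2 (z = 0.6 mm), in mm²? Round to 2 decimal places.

330.75 mm²

At z = 0.6 mm: the r=10.5 cylinder gives a regular 12-gon of circumradius 10.5 (constant along its height) (area = (12/2)·10.500²·sin(360°/12) = 330.75 mm²). Overall, the cross-section is a single solid region. Net area = 330.75 mm².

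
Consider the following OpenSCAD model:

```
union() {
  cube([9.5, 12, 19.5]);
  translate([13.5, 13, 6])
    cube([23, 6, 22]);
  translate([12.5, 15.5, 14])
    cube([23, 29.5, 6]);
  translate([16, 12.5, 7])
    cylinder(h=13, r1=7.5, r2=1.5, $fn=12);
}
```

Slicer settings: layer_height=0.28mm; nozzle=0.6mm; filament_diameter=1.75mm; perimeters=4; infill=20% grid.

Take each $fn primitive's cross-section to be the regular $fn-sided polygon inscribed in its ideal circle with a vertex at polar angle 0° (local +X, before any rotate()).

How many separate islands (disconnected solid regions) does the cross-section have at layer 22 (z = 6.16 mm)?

2

At z = 6.16 mm: the 9.5×12 cube contributes its full rectangle; the cube at (13.5, 13) is present — its section is the full 23×6 rectangle; the cube at (12.5, 15.5) is not intersected at this z (z outside [14, 20]); the cone at (16, 12.5) is not intersected at this z (z outside [7, 20]); Taking the union: the 2 present regions are separate (no shared area or edge), so areas and boundary lengths simply add and each stays a separate island — 2 connected regions. Overall, the cross-section has 2 separate islands. Island count = 2.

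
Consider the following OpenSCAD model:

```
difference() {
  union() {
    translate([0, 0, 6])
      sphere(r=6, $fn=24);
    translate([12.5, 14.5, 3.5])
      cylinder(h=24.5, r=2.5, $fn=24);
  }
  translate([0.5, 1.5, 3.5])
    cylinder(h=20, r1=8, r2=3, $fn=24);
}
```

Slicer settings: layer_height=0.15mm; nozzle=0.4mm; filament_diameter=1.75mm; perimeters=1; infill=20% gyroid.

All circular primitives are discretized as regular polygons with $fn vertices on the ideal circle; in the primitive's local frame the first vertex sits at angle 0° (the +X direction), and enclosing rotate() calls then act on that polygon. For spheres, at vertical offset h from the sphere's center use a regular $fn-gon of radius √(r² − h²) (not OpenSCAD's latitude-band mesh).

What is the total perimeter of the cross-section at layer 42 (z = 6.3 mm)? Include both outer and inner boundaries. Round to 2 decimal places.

32.15 mm

At z = 6.3 mm: the sphere: section is a regular 24-gon, circumradius = √(r²−h²) = √(6²−0.3²) = 5.992 (perimeter = 2·24·5.992·sin(180°/24) = 37.54 mm); the r=2.5 cylinder at (12.5, 14.5) contributes a regular 24-gon of circumradius 2.5 (perimeter = 2·24·2.500·sin(180°/24) = 15.66 mm); Merging all regions: the 2 present regions are separate (no shared area or edge), so areas and boundary lengths simply add and each stays a separate island — boundary = 53.21 mm; the cone at (0.5, 1.5) contributes a regular 24-gon of circumradius 7.300 (interpolated between r1=8 and r2=3 at t=0.140) (perimeter = 2·24·7.300·sin(180°/24) = 45.74 mm); After the difference (first − rest): starting from that combined region, the cone at (0.5, 1.5) partially overlaps it — only the 110.05 mm² overlap (of its 165.51 mm²) is removed, clipping the outline — boundary = 32.15 mm. Overall, the cross-section has 2 separate islands. Total boundary length (outer) = 32.15 mm.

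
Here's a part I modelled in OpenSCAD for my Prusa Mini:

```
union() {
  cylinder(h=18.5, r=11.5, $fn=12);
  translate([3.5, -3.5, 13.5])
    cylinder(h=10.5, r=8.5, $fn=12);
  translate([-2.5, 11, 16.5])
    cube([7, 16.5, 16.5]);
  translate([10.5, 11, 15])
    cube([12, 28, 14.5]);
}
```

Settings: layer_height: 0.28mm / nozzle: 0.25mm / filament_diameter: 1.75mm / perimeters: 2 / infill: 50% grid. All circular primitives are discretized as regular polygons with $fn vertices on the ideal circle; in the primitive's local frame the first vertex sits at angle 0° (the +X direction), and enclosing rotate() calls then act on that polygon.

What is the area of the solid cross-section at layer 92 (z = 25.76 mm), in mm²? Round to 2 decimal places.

At z = 25.76 mm: the cylinder is not intersected at this z (z outside [0, 18.5]); the cylinder at (3.5, -3.5) does not reach this height (z outside [13.5, 24]); the 7×16.5 cube at (-2.5, 11) contributes its full rectangle (area 115.50 mm²); the cube at (10.5, 11) (footprint 12×28) is included at this height (area 336.00 mm²); Combining (union): the 2 present regions are separate (no shared area or edge), so areas and boundary lengths simply add and each stays a separate island — area = 451.50 mm². Overall, the cross-section has 2 separate islands. Net area = 451.50 mm².

451.50 mm²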